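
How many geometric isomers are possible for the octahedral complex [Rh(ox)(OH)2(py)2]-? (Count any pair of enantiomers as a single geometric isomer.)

3

In an octahedral complex each vertex has one trans partner and four cis neighbours.
Each ox is bidentate and must span two cis positions.
The distinct arrangements are (3 in all): OH trans, py cis; OH cis, py trans; OH cis, py cis (chiral).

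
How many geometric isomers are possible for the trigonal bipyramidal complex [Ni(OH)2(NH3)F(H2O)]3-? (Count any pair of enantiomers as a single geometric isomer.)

7

In a trigonal bipyramid the two axial positions differ from the three equatorial ones.
Systematic enumeration (placing each ligand type in turn and discarding arrangements equivalent by rotation or reflection) gives 7 geometric isomers.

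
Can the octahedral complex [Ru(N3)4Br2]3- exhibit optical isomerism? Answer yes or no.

The six octahedral sites form three mutually perpendicular trans pairs.
The distinct arrangements are (2 in all): Br trans; Br cis.
Each arrangement has an internal mirror plane or centre of symmetry, so none is chiral.

no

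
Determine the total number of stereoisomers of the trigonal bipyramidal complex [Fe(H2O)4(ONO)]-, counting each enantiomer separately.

Working through the distinct placements yields 2 geometric isomers: ONO equatorial; ONO axial.
Each arrangement has an internal mirror plane or centre of symmetry, so none is chiral.

2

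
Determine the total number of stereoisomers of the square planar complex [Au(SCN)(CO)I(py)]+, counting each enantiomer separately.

There are 3 geometric isomers: (CO/SCN trans, I/py trans); (CO/py trans, I/SCN trans); (CO/I trans, SCN/py trans).
Each arrangement has an internal mirror plane or centre of symmetry, so none is chiral.

3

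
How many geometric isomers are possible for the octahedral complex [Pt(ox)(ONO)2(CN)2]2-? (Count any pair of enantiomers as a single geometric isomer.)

3

An octahedron has six vertices in three trans pairs; every non-trans pair is cis.
Each ox is bidentate and must span two cis positions.
There are 3 geometric isomers: ONO cis, CN trans; ONO cis, CN cis (chiral); ONO trans, CN cis.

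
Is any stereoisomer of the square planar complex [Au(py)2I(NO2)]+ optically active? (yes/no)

A square has two trans pairs of vertices; adjacent vertices are cis.
The distinct arrangements are (2 in all): py cis; py trans.
Each arrangement has an internal mirror plane or centre of symmetry, so none is chiral.

no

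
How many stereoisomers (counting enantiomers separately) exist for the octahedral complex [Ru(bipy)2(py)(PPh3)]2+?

An octahedron has six vertices in three trans pairs; every non-trans pair is cis.
Each bipy is bidentate and must span two cis positions.
Systematic placement gives 2 geometric isomers: py and PPh3 mutually cis (chiral); py and PPh3 mutually trans.
One of these lacks any improper symmetry element and so occurs as an enantiomeric pair, giving 2 + 1 = 3 stereoisomers in total.

3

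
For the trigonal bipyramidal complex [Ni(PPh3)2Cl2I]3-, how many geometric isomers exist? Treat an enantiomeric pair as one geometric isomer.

5

A trigonal bipyramid has two axial and three equatorial sites, which are chemically inequivalent.
Systematic enumeration (placing each ligand type in turn and discarding arrangements equivalent by rotation or reflection) gives 5 geometric isomers.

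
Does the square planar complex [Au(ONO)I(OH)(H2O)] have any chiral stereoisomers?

no

Systematic placement gives 3 geometric isomers: (H2O/OH trans, I/ONO trans); (H2O/ONO trans, I/OH trans); (H2O/I trans, OH/ONO trans).
Each arrangement has an internal mirror plane or centre of symmetry, so none is chiral.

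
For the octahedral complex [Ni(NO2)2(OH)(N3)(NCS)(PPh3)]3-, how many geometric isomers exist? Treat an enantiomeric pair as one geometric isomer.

9

Systematic enumeration (placing each ligand type in turn and discarding arrangements equivalent by rotation or reflection) gives 9 geometric isomers.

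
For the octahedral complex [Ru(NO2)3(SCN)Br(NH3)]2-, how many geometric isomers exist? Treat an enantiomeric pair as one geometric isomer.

4

The six octahedral sites form three mutually perpendicular trans pairs.
Working through the distinct placements yields 4 geometric isomers: NO2 mer (3 arrangements); NO2 fac (chiral).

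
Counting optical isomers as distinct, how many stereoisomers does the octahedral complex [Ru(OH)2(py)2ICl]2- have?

8

An octahedron has six vertices in three trans pairs; every non-trans pair is cis.
There are 6 geometric isomers: OH trans, py trans; OH cis, py cis (3 arrangements, 2 chiral); OH cis, py trans; OH trans, py cis.
Of these, 2 lack any improper symmetry element and so occur as enantiomeric pairs, giving 6 + 2 = 8 stereoisomers in total.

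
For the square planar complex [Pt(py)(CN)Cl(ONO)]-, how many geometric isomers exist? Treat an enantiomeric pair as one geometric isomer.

3

There are 3 geometric isomers: (CN/ONO trans, Cl/py trans); (CN/py trans, Cl/ONO trans); (CN/Cl trans, ONO/py trans).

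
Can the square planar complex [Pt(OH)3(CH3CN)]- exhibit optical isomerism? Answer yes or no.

In a square planar complex each vertex has one trans partner and two cis neighbours.
Only one geometric arrangement is possible.

no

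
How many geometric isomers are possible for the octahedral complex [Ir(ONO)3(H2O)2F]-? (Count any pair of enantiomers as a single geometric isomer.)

The six octahedral sites form three mutually perpendicular trans pairs.
The distinct arrangements are (3 in all): ONO mer, H2O cis; ONO mer, H2O trans; ONO fac, H2O cis.

3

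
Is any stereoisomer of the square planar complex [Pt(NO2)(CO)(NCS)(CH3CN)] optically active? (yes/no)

no

In a square planar complex each vertex has one trans partner and two cis neighbours.
Systematic placement gives 3 geometric isomers: (CH3CN/NCS trans, CO/NO2 trans); (CH3CN/NO2 trans, CO/NCS trans); (CH3CN/CO trans, NCS/NO2 trans).
Each arrangement has an internal mirror plane or centre of symmetry, so none is chiral.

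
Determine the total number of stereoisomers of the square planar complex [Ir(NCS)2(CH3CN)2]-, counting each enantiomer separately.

In a square planar complex each vertex has one trans partner and two cis neighbours.
The distinct arrangements are (2 in all): NCS cis; NCS trans.
Each arrangement has an internal mirror plane or centre of symmetry, so none is chiral.

2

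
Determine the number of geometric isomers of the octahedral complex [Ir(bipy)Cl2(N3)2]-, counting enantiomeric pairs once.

3

In an octahedral complex each vertex has one trans partner and four cis neighbours.
Each bipy is bidentate and must span two cis positions.
There are 3 geometric isomers: Cl trans, N3 cis; Cl cis, N3 cis (chiral); Cl cis, N3 trans.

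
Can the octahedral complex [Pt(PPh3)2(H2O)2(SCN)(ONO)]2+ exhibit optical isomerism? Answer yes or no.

The six octahedral sites form three mutually perpendicular trans pairs.
The distinct arrangements are (6 in all): PPh3 cis, H2O trans; PPh3 trans, H2O trans; PPh3 cis, H2O cis (3 arrangements, 2 chiral); PPh3 trans, H2O cis.
Of these, 2 lack any improper symmetry element and so occur as enantiomeric pairs, giving 6 + 2 = 8 stereoisomers in total.

yes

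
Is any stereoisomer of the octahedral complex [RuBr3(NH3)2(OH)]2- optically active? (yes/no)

no

An octahedron has six vertices in three trans pairs; every non-trans pair is cis.
Systematic placement gives 3 geometric isomers: Br mer, NH3 cis; Br mer, NH3 trans; Br fac, NH3 cis.
Each arrangement has an internal mirror plane or centre of symmetry, so none is chiral.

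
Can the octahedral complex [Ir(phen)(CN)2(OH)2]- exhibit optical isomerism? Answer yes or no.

In an octahedral complex each vertex has one trans partner and four cis neighbours.
Each phen is bidentate and must span two cis positions.
The distinct arrangements are (3 in all): CN trans, OH cis; CN cis, OH cis (chiral); CN cis, OH trans.
One of these lacks any improper symmetry element and so occurs as an enantiomeric pair, giving 3 + 1 = 4 stereoisomers in total.

yes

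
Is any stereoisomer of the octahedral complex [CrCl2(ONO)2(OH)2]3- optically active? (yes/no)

In an octahedral complex each vertex has one trans partner and four cis neighbours.
There are 5 geometric isomers: Cl trans, ONO trans, OH trans; Cl trans, ONO cis, OH cis; Cl cis, ONO trans, OH cis; Cl cis, ONO cis, OH cis (chiral); Cl cis, ONO cis, OH trans.
One of these lacks any improper symmetry element and so occurs as an enantiomeric pair, giving 5 + 1 = 6 stereoisomers in total.

yes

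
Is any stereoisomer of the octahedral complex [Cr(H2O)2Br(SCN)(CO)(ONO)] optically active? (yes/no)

yes

Exhaustive case analysis gives 9 geometric isomers.
Of these, 6 lack any improper symmetry element and so occur as enantiomeric pairs, giving 9 + 6 = 15 stereoisomers in total.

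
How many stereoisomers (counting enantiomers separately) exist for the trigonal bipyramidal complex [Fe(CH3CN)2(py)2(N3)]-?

In a trigonal bipyramid the two axial positions differ from the three equatorial ones.
Placing the ligands in turn and identifying arrangements related by rotation or reflection leaves 5 distinct geometric isomers.
One of these lacks any improper symmetry element and so occurs as an enantiomeric pair, giving 5 + 1 = 6 stereoisomers in total.

6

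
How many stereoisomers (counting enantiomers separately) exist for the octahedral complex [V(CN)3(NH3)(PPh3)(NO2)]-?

Working through the distinct placements yields 4 geometric isomers: CN mer (3 arrangements); CN fac (chiral).
One of these lacks any improper symmetry element and so occurs as an enantiomeric pair, giving 4 + 1 = 5 stereoisomers in total.

5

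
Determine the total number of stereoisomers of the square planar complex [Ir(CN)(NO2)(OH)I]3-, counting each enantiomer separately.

A square has two trans pairs of vertices; adjacent vertices are cis.
The distinct arrangements are (3 in all): (CN/NO2 trans, I/OH trans); (CN/OH trans, I/NO2 trans); (CN/I trans, NO2/OH trans).
Each arrangement has an internal mirror plane or centre of symmetry, so none is chiral.

3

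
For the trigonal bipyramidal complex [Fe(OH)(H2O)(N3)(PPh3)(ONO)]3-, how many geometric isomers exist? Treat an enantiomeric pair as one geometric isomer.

In a trigonal bipyramid the two axial positions differ from the three equatorial ones.
Systematic enumeration (placing each ligand type in turn and discarding arrangements equivalent by rotation or reflection) gives 10 geometric isomers.

10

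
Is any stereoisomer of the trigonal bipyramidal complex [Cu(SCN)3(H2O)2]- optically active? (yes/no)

no

Working through the distinct placements yields 3 geometric isomers: H2O both axial; H2O one axial, one equatorial; H2O both equatorial.
Each arrangement has an internal mirror plane or centre of symmetry, so none is chiral.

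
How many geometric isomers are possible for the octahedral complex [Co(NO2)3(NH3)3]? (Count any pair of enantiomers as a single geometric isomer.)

2

The six octahedral sites form three mutually perpendicular trans pairs.
Systematic placement gives 2 geometric isomers: NO2 mer; NO2 fac.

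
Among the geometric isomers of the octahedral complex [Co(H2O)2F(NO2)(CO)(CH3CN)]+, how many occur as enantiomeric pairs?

In an octahedral complex each vertex has one trans partner and four cis neighbours.
Systematic enumeration (placing each ligand type in turn and discarding arrangements equivalent by rotation or reflection) gives 9 geometric isomers.
Of these, 6 lack any improper symmetry element and so occur as enantiomeric pairs, giving 9 + 6 = 15 stereoisomers in total.

6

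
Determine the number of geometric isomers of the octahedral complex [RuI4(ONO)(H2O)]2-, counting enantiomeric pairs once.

In an octahedral complex each vertex has one trans partner and four cis neighbours.
Working through the distinct placements yields 2 geometric isomers: ONO and H2O mutually cis; ONO and H2O mutually trans.

2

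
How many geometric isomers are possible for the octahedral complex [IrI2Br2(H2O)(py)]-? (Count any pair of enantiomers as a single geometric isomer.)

6

Working through the distinct placements yields 6 geometric isomers: I cis, Br trans; I trans, Br trans; I cis, Br cis (3 arrangements, 2 chiral); I trans, Br cis.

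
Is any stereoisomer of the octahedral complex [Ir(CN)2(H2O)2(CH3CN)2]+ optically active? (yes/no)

yes

The six octahedral sites form three mutually perpendicular trans pairs.
Working through the distinct placements yields 5 geometric isomers: CN trans, H2O trans, CH3CN trans; CN cis, H2O cis, CH3CN trans; CN cis, H2O trans, CH3CN cis; CN cis, H2O cis, CH3CN cis (chiral); CN trans, H2O cis, CH3CN cis.
One of these lacks any improper symmetry element and so occurs as an enantiomeric pair, giving 5 + 1 = 6 stereoisomers in total.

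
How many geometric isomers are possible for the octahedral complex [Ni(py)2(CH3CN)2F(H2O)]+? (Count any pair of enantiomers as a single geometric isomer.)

6

The six octahedral sites form three mutually perpendicular trans pairs.
Systematic placement gives 6 geometric isomers: py trans, CH3CN trans; py cis, CH3CN trans; py trans, CH3CN cis; py cis, CH3CN cis (3 arrangements, 2 chiral).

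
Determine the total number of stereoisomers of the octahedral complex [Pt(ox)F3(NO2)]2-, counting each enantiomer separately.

2

In an octahedral complex each vertex has one trans partner and four cis neighbours.
Each ox is bidentate and must span two cis positions.
There are 2 geometric isomers: F mer; F fac.
Each arrangement has an internal mirror plane or centre of symmetry, so none is chiral.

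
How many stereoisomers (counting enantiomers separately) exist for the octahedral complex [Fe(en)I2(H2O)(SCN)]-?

In an octahedral complex each vertex has one trans partner and four cis neighbours.
Each en is bidentate and must span two cis positions.
The distinct arrangements are (4 in all): I cis (3 arrangements, 2 chiral); I trans.
Of these, 2 lack any improper symmetry element and so occur as enantiomeric pairs, giving 4 + 2 = 6 stereoisomers in total.

6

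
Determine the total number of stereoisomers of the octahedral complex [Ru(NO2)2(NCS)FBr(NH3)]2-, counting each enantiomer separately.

In an octahedral complex each vertex has one trans partner and four cis neighbours.
Placing the ligands in turn and identifying arrangements related by rotation or reflection leaves 9 distinct geometric isomers.
Of these, 6 lack any improper symmetry element and so occur as enantiomeric pairs, giving 9 + 6 = 15 stereoisomers in total.

15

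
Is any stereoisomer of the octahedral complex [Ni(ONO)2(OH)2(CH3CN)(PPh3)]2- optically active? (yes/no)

Systematic placement gives 6 geometric isomers: ONO cis, OH cis (3 arrangements, 2 chiral); ONO trans, OH cis; ONO cis, OH trans; ONO trans, OH trans.
Of these, 2 lack any improper symmetry element and so occur as enantiomeric pairs, giving 6 + 2 = 8 stereoisomers in total.

yes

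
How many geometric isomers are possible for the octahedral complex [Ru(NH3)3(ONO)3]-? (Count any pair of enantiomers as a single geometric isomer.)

In an octahedral complex each vertex has one trans partner and four cis neighbours.
Working through the distinct placements yields 2 geometric isomers: NH3 mer; NH3 fac.

2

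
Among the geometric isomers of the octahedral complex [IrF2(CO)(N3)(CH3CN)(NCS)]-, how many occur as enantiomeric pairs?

6

In an octahedral complex each vertex has one trans partner and four cis neighbours.
Systematic enumeration (placing each ligand type in turn and discarding arrangements equivalent by rotation or reflection) gives 9 geometric isomers.
Of these, 6 lack any improper symmetry element and so occur as enantiomeric pairs, giving 9 + 6 = 15 stereoisomers in total.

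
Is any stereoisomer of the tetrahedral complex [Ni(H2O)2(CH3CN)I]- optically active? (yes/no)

no

In a tetrahedral complex all four positions are equivalent and every pair of ligands is adjacent — there is no cis/trans distinction.
Only one geometric arrangement is possible.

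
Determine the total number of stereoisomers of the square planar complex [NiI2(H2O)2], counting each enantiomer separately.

2

Working through the distinct placements yields 2 geometric isomers: I cis; I trans.
Each arrangement has an internal mirror plane or centre of symmetry, so none is chiral.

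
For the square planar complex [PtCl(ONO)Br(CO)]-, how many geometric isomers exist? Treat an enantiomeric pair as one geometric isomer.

3

A square has two trans pairs of vertices; adjacent vertices are cis.
The distinct arrangements are (3 in all): (Br/Cl trans, CO/ONO trans); (Br/ONO trans, CO/Cl trans); (Br/CO trans, Cl/ONO trans).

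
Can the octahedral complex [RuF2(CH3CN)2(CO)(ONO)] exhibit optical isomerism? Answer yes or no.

There are 6 geometric isomers: F cis, CH3CN trans; F trans, CH3CN trans; F cis, CH3CN cis (3 arrangements, 2 chiral); F trans, CH3CN cis.
Of these, 2 lack any improper symmetry element and so occur as enantiomeric pairs, giving 6 + 2 = 8 stereoisomers in total.

yes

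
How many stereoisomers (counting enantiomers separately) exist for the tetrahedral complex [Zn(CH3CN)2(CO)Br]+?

1

In a tetrahedral complex all four positions are equivalent and every pair of ligands is adjacent — there is no cis/trans distinction.
Only one geometric arrangement is possible.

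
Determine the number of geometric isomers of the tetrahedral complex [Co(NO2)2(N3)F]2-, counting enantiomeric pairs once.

1

In a tetrahedral complex all four positions are equivalent and every pair of ligands is adjacent — there is no cis/trans distinction.
Only one geometric arrangement is possible.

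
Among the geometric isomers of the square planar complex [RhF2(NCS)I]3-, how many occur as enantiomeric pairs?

0

A square has two trans pairs of vertices; adjacent vertices are cis.
Systematic placement gives 2 geometric isomers: F cis; F trans.
Each arrangement has an internal mirror plane or centre of symmetry, so none is chiral.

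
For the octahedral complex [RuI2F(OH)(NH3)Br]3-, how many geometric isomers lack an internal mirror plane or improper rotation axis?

6

In an octahedral complex each vertex has one trans partner and four cis neighbours.
Placing the ligands in turn and identifying arrangements related by rotation or reflection leaves 9 distinct geometric isomers.
Of these, 6 lack any improper symmetry element and so occur as enantiomeric pairs, giving 9 + 6 = 15 stereoisomers in total.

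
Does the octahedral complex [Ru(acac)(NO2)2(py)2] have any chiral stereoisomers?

In an octahedral complex each vertex has one trans partner and four cis neighbours.
Each acac is bidentate and must span two cis positions.
The distinct arrangements are (3 in all): NO2 trans, py cis; NO2 cis, py trans; NO2 cis, py cis (chiral).
One of these lacks any improper symmetry element and so occurs as an enantiomeric pair, giving 3 + 1 = 4 stereoisomers in total.

yes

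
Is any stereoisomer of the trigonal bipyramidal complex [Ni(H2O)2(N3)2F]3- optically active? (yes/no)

A trigonal bipyramid has two axial and three equatorial sites, which are chemically inequivalent.
Placing the ligands in turn and identifying arrangements related by rotation or reflection leaves 5 distinct geometric isomers.
One of these lacks any improper symmetry element and so occurs as an enantiomeric pair, giving 5 + 1 = 6 stereoisomers in total.

yes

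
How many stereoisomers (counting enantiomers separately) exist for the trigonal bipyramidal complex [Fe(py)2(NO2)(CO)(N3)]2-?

10

A trigonal bipyramid has two axial and three equatorial sites, which are chemically inequivalent.
Exhaustive case analysis gives 7 geometric isomers.
Of these, 3 lack any improper symmetry element and so occur as enantiomeric pairs, giving 7 + 3 = 10 stereoisomers in total.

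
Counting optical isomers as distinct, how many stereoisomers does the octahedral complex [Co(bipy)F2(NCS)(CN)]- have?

In an octahedral complex each vertex has one trans partner and four cis neighbours.
Each bipy is bidentate and must span two cis positions.
Systematic placement gives 4 geometric isomers: F cis (3 arrangements, 2 chiral); F trans.
Of these, 2 lack any improper symmetry element and so occur as enantiomeric pairs, giving 4 + 2 = 6 stereoisomers in total.

6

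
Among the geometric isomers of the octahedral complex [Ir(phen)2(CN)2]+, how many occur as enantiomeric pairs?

1

Each phen is bidentate and must span two cis positions.
Systematic placement gives 2 geometric isomers: CN trans; CN cis (chiral).
One of these lacks any improper symmetry element and so occurs as an enantiomeric pair, giving 2 + 1 = 3 stereoisomers in total.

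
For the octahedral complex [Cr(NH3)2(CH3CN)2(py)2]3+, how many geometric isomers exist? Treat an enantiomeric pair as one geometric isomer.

An octahedron has six vertices in three trans pairs; every non-trans pair is cis.
The distinct arrangements are (5 in all): NH3 trans, CH3CN trans, py trans; NH3 cis, CH3CN trans, py cis; NH3 cis, CH3CN cis, py trans; NH3 cis, CH3CN cis, py cis (chiral); NH3 trans, CH3CN cis, py cis.

5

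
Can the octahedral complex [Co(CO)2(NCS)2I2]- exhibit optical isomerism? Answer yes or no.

Systematic placement gives 5 geometric isomers: CO trans, NCS trans, I trans; CO trans, NCS cis, I cis; CO cis, NCS trans, I cis; CO cis, NCS cis, I cis (chiral); CO cis, NCS cis, I trans.
One of these lacks any improper symmetry element and so occurs as an enantiomeric pair, giving 5 + 1 = 6 stereoisomers in total.

yes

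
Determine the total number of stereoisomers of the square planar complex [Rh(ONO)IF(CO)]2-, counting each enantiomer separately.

Systematic placement gives 3 geometric isomers: (CO/I trans, F/ONO trans); (CO/ONO trans, F/I trans); (CO/F trans, I/ONO trans).
Each arrangement has an internal mirror plane or centre of symmetry, so none is chiral.

3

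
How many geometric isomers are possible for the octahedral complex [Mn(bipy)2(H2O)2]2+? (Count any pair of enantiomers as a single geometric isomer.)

2

An octahedron has six vertices in three trans pairs; every non-trans pair is cis.
Each bipy is bidentate and must span two cis positions.
There are 2 geometric isomers: H2O trans; H2O cis (chiral).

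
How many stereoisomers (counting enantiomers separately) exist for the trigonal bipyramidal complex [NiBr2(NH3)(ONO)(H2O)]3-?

A trigonal bipyramid has two axial and three equatorial sites, which are chemically inequivalent.
Systematic enumeration (placing each ligand type in turn and discarding arrangements equivalent by rotation or reflection) gives 7 geometric isomers.
Of these, 3 lack any improper symmetry element and so occur as enantiomeric pairs, giving 7 + 3 = 10 stereoisomers in total.

10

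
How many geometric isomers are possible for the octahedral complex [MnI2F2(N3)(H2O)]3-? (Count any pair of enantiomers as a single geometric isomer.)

In an octahedral complex each vertex has one trans partner and four cis neighbours.
Systematic placement gives 6 geometric isomers: I cis, F trans; I trans, F trans; I cis, F cis (3 arrangements, 2 chiral); I trans, F cis.

6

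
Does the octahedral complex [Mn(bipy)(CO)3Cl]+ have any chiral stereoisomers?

no

An octahedron has six vertices in three trans pairs; every non-trans pair is cis.
Each bipy is bidentate and must span two cis positions.
There are 2 geometric isomers: CO mer; CO fac.
Each arrangement has an internal mirror plane or centre of symmetry, so none is chiral.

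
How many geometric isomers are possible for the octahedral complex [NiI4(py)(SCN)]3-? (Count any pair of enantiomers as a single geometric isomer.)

2

The six octahedral sites form three mutually perpendicular trans pairs.
There are 2 geometric isomers: py and SCN mutually trans; py and SCN mutually cis.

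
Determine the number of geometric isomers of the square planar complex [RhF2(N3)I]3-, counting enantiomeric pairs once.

2

Working through the distinct placements yields 2 geometric isomers: F cis; F trans.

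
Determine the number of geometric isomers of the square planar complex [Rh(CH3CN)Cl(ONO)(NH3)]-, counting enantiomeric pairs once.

3

There are 3 geometric isomers: (CH3CN/NH3 trans, Cl/ONO trans); (CH3CN/ONO trans, Cl/NH3 trans); (CH3CN/Cl trans, NH3/ONO trans).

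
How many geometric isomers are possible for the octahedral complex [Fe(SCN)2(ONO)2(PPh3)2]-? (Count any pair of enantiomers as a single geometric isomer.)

An octahedron has six vertices in three trans pairs; every non-trans pair is cis.
Working through the distinct placements yields 5 geometric isomers: SCN trans, ONO trans, PPh3 trans; SCN cis, ONO trans, PPh3 cis; SCN trans, ONO cis, PPh3 cis; SCN cis, ONO cis, PPh3 cis (chiral); SCN cis, ONO cis, PPh3 trans.

5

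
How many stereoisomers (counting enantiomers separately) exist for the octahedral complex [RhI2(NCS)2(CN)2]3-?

6

The six octahedral sites form three mutually perpendicular trans pairs.
Systematic placement gives 5 geometric isomers: I trans, NCS trans, CN trans; I cis, NCS cis, CN trans; I cis, NCS trans, CN cis; I cis, NCS cis, CN cis (chiral); I trans, NCS cis, CN cis.
One of these lacks any improper symmetry element and so occurs as an enantiomeric pair, giving 5 + 1 = 6 stereoisomers in total.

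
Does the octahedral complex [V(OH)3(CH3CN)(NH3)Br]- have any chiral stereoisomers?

There are 4 geometric isomers: OH mer (3 arrangements); OH fac (chiral).
One of these lacks any improper symmetry element and so occurs as an enantiomeric pair, giving 4 + 1 = 5 stereoisomers in total.

yes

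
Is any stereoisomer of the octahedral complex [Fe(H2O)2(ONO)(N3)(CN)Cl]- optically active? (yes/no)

yes

An octahedron has six vertices in three trans pairs; every non-trans pair is cis.
Systematic enumeration (placing each ligand type in turn and discarding arrangements equivalent by rotation or reflection) gives 9 geometric isomers.
Of these, 6 lack any improper symmetry element and so occur as enantiomeric pairs, giving 9 + 6 = 15 stereoisomers in total.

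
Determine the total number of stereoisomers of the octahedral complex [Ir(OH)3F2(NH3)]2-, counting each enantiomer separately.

3

In an octahedral complex each vertex has one trans partner and four cis neighbours.
The distinct arrangements are (3 in all): OH mer, F trans; OH mer, F cis; OH fac, F cis.
Each arrangement has an internal mirror plane or centre of symmetry, so none is chiral.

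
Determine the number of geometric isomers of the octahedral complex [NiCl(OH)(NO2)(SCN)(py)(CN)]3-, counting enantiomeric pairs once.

15

In an octahedral complex each vertex has one trans partner and four cis neighbours.
Placing the ligands in turn and identifying arrangements related by rotation or reflection leaves 15 distinct geometric isomers.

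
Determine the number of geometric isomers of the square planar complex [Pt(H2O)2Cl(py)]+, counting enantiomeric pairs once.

Systematic placement gives 2 geometric isomers: H2O cis; H2O trans.

2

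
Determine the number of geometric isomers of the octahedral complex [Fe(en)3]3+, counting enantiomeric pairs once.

1

In an octahedral complex each vertex has one trans partner and four cis neighbours.
Each en is bidentate and must span two cis positions.
Only one geometric arrangement is possible; it has no improper symmetry element, so it exists as a pair of enantiomers (2 stereoisomers).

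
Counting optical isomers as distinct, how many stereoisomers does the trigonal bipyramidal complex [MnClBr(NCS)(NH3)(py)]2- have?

Placing the ligands in turn and identifying arrangements related by rotation or reflection leaves 10 distinct geometric isomers.
Of these, 10 lack any improper symmetry element and so occur as enantiomeric pairs, giving 10 + 10 = 20 stereoisomers in total.

20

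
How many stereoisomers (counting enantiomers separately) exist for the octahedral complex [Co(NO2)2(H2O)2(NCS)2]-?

6

An octahedron has six vertices in three trans pairs; every non-trans pair is cis.
Systematic placement gives 5 geometric isomers: NO2 trans, H2O trans, NCS trans; NO2 cis, H2O trans, NCS cis; NO2 trans, H2O cis, NCS cis; NO2 cis, H2O cis, NCS cis (chiral); NO2 cis, H2O cis, NCS trans.
One of these lacks any improper symmetry element and so occurs as an enantiomeric pair, giving 5 + 1 = 6 stereoisomers in total.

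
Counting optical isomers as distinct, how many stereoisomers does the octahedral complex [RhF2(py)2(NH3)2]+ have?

6

In an octahedral complex each vertex has one trans partner and four cis neighbours.
Systematic placement gives 5 geometric isomers: F trans, py trans, NH3 trans; F trans, py cis, NH3 cis; F cis, py trans, NH3 cis; F cis, py cis, NH3 cis (chiral); F cis, py cis, NH3 trans.
One of these lacks any improper symmetry element and so occurs as an enantiomeric pair, giving 5 + 1 = 6 stereoisomers in total.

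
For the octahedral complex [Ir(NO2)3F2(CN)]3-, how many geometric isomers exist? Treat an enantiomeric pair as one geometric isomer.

3

In an octahedral complex each vertex has one trans partner and four cis neighbours.
Systematic placement gives 3 geometric isomers: NO2 mer, F cis; NO2 mer, F trans; NO2 fac, F cis.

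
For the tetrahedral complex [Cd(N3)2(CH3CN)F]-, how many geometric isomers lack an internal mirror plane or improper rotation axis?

0

All four vertices of a tetrahedron are equivalent and mutually adjacent, so cis/trans isomerism cannot arise.
Only one geometric arrangement is possible.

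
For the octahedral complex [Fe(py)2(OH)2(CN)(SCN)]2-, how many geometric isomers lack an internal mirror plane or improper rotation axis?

2

The six octahedral sites form three mutually perpendicular trans pairs.
Systematic placement gives 6 geometric isomers: py trans, OH cis; py cis, OH cis (3 arrangements, 2 chiral); py trans, OH trans; py cis, OH trans.
Of these, 2 lack any improper symmetry element and so occur as enantiomeric pairs, giving 6 + 2 = 8 stereoisomers in total.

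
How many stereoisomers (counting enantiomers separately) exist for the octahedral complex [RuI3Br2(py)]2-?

3

In an octahedral complex each vertex has one trans partner and four cis neighbours.
There are 3 geometric isomers: I mer, Br trans; I fac, Br cis; I mer, Br cis.
Each arrangement has an internal mirror plane or centre of symmetry, so none is chiral.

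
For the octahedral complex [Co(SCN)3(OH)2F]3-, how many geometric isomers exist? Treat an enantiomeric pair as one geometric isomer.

The six octahedral sites form three mutually perpendicular trans pairs.
Working through the distinct placements yields 3 geometric isomers: SCN mer, OH cis; SCN mer, OH trans; SCN fac, OH cis.

3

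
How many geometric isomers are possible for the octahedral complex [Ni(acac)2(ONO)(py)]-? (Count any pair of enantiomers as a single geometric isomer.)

An octahedron has six vertices in three trans pairs; every non-trans pair is cis.
Each acac is bidentate and must span two cis positions.
Systematic placement gives 2 geometric isomers: ONO and py mutually cis (chiral); ONO and py mutually trans.

2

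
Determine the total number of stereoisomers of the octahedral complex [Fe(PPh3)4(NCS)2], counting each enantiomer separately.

In an octahedral complex each vertex has one trans partner and four cis neighbours.
There are 2 geometric isomers: NCS trans; NCS cis.
Each arrangement has an internal mirror plane or centre of symmetry, so none is chiral.

2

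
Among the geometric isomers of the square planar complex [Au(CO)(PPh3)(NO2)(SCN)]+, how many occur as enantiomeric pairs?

0

In a square planar complex each vertex has one trans partner and two cis neighbours.
The distinct arrangements are (3 in all): (CO/PPh3 trans, NO2/SCN trans); (CO/SCN trans, NO2/PPh3 trans); (CO/NO2 trans, PPh3/SCN trans).
Each arrangement has an internal mirror plane or centre of symmetry, so none is chiral.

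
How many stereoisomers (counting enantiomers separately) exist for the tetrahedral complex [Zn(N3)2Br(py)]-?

1

Only one geometric arrangement is possible.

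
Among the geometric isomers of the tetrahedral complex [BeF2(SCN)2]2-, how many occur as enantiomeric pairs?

0

Only one geometric arrangement is possible.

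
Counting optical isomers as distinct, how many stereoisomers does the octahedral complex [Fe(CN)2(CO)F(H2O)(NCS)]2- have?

In an octahedral complex each vertex has one trans partner and four cis neighbours.
Systematic enumeration (placing each ligand type in turn and discarding arrangements equivalent by rotation or reflection) gives 9 geometric isomers.
Of these, 6 lack any improper symmetry element and so occur as enantiomeric pairs, giving 9 + 6 = 15 stereoisomers in total.

15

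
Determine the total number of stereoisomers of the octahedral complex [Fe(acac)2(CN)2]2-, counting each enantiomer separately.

The six octahedral sites form three mutually perpendicular trans pairs.
Each acac is bidentate and must span two cis positions.
Working through the distinct placements yields 2 geometric isomers: CN trans; CN cis (chiral).
One of these lacks any improper symmetry element and so occurs as an enantiomeric pair, giving 2 + 1 = 3 stereoisomers in total.

3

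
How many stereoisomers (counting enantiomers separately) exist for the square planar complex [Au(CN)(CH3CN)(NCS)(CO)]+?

Systematic placement gives 3 geometric isomers: (CH3CN/CO trans, CN/NCS trans); (CH3CN/NCS trans, CN/CO trans); (CH3CN/CN trans, CO/NCS trans).
Each arrangement has an internal mirror plane or centre of symmetry, so none is chiral.

3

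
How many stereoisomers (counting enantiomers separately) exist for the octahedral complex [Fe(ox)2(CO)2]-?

In an octahedral complex each vertex has one trans partner and four cis neighbours.
Each ox is bidentate and must span two cis positions.
Systematic placement gives 2 geometric isomers: CO trans; CO cis (chiral).
One of these lacks any improper symmetry element and so occurs as an enantiomeric pair, giving 2 + 1 = 3 stereoisomers in total.

3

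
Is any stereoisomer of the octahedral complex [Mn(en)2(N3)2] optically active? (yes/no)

The six octahedral sites form three mutually perpendicular trans pairs.
Each en is bidentate and must span two cis positions.
There are 2 geometric isomers: N3 trans; N3 cis (chiral).
One of these lacks any improper symmetry element and so occurs as an enantiomeric pair, giving 2 + 1 = 3 stereoisomers in total.

yes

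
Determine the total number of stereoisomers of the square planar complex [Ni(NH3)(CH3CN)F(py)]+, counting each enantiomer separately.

3

A square has two trans pairs of vertices; adjacent vertices are cis.
Systematic placement gives 3 geometric isomers: (CH3CN/NH3 trans, F/py trans); (CH3CN/py trans, F/NH3 trans); (CH3CN/F trans, NH3/py trans).
Each arrangement has an internal mirror plane or centre of symmetry, so none is chiral.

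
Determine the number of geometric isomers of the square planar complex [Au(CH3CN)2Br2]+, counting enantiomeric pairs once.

In a square planar complex each vertex has one trans partner and two cis neighbours.
The distinct arrangements are (2 in all): CH3CN cis; CH3CN trans.

2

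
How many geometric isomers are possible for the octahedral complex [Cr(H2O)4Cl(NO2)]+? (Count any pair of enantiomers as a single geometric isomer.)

Working through the distinct placements yields 2 geometric isomers: Cl and NO2 mutually cis; Cl and NO2 mutually trans.

2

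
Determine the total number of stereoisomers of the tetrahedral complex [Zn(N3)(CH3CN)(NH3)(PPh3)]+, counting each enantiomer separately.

2

In a tetrahedral complex all four positions are equivalent and every pair of ligands is adjacent — there is no cis/trans distinction.
Only one geometric arrangement is possible; it has no improper symmetry element, so it exists as a pair of enantiomers (2 stereoisomers).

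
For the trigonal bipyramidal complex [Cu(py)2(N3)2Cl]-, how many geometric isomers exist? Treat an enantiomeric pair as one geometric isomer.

5

A trigonal bipyramid has two axial and three equatorial sites, which are chemically inequivalent.
Systematic enumeration (placing each ligand type in turn and discarding arrangements equivalent by rotation or reflection) gives 5 geometric isomers.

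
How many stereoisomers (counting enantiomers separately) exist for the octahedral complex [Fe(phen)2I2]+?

3

An octahedron has six vertices in three trans pairs; every non-trans pair is cis.
Each phen is bidentate and must span two cis positions.
Systematic placement gives 2 geometric isomers: I trans; I cis (chiral).
One of these lacks any improper symmetry element and so occurs as an enantiomeric pair, giving 2 + 1 = 3 stereoisomers in total.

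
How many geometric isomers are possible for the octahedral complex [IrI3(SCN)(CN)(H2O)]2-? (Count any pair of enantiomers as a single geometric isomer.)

An octahedron has six vertices in three trans pairs; every non-trans pair is cis.
Systematic placement gives 4 geometric isomers: I mer (3 arrangements); I fac (chiral).

4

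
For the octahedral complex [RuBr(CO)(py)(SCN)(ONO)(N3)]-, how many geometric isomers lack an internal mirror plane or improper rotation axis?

15

Systematic enumeration (placing each ligand type in turn and discarding arrangements equivalent by rotation or reflection) gives 15 geometric isomers.
Of these, 15 lack any improper symmetry element and so occur as enantiomeric pairs, giving 15 + 15 = 30 stereoisomers in total.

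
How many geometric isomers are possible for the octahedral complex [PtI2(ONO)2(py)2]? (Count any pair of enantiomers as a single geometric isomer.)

5

The six octahedral sites form three mutually perpendicular trans pairs.
Systematic placement gives 5 geometric isomers: I trans, ONO trans, py trans; I trans, ONO cis, py cis; I cis, ONO cis, py trans; I cis, ONO cis, py cis (chiral); I cis, ONO trans, py cis.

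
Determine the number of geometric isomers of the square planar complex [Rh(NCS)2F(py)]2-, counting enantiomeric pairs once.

2

The distinct arrangements are (2 in all): NCS cis; NCS trans.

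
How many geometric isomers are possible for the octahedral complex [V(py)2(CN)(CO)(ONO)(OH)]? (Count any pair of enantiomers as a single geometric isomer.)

9

An octahedron has six vertices in three trans pairs; every non-trans pair is cis.
Exhaustive case analysis gives 9 geometric isomers.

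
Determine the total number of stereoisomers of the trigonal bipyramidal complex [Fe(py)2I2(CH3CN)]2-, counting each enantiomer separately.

6

A trigonal bipyramid has two axial and three equatorial sites, which are chemically inequivalent.
Exhaustive case analysis gives 5 geometric isomers.
One of these lacks any improper symmetry element and so occurs as an enantiomeric pair, giving 5 + 1 = 6 stereoisomers in total.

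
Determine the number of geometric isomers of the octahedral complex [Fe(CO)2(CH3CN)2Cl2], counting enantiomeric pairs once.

An octahedron has six vertices in three trans pairs; every non-trans pair is cis.
Working through the distinct placements yields 5 geometric isomers: CO trans, CH3CN trans, Cl trans; CO cis, CH3CN trans, Cl cis; CO cis, CH3CN cis, Cl trans; CO cis, CH3CN cis, Cl cis (chiral); CO trans, CH3CN cis, Cl cis.

5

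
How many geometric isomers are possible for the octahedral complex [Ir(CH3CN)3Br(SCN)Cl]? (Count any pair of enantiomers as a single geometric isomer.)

The six octahedral sites form three mutually perpendicular trans pairs.
There are 4 geometric isomers: CH3CN mer (3 arrangements); CH3CN fac (chiral).

4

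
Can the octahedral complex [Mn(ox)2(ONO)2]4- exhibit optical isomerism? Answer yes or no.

Each ox is bidentate and must span two cis positions.
Working through the distinct placements yields 2 geometric isomers: ONO trans; ONO cis (chiral).
One of these lacks any improper symmetry element and so occurs as an enantiomeric pair, giving 2 + 1 = 3 stereoisomers in total.

yes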